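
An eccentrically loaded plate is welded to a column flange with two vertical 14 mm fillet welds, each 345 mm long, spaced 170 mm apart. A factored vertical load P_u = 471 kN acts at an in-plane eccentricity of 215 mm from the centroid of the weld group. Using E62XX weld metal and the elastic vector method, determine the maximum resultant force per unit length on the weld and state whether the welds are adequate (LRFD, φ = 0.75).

f_max ≈ 2040 N/mm; adequate

E62XX → F_EXX = 620 MPa.
Total weld length L_w = 690 mm. Treat welds as unit-width lines.
Polar moment about centroid: J = 2[d³/12 + d(b/2)²] = 2[345³/12 + 345×85²] = 11830000 mm³.
Direct shear f_v = P/L_w = 471×10³ / 690 = 682.6 N/mm (vertical).
Torsion M = P·e = 471×10³ × 215 = 101260000 N·mm.
Critical point at (x, y) = (85, 172.5) from centroid. f_tx = M·y/J = 1477 N/mm; f_ty = M·x/J = 727.7 N/mm.
Resultant f_max = √[f_tx² + (f_v + f_ty)²] = √[1477² + (682.6 + 727.7)²] = 2042 N/mm.
Capacity per unit length: φr_n = 0.75 × 0.6 × 620 × (0.707 × 14) = 2762 N/mm.
2042 ≤ 2762 → adequate.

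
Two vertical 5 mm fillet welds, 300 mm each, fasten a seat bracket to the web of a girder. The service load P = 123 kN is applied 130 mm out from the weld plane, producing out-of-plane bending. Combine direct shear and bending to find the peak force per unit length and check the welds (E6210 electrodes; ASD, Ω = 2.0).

E62XX → F_EXX = 620 MPa.
L_w = 2 × 300 = 600 mm; section modulus (unit throat) S = 2 × L²/6 = 30000 mm².
Direct shear f_v = P/L_w = 123×10³/600 = 205 N/mm.
Moment M = P × e = 123×10³ × 130 = 15990000 N·mm; bending f_b = M/S = 533 N/mm.
f_max = √(f_v² + f_b²) = √(205² + 533²) = 571.1 N/mm.
r_n/Ω = (1/2.0) × 0.6 × 620 × (0.707 × 5) = 657.5 N/mm → adequate.

f_max ≈ 571 N/mm; adequate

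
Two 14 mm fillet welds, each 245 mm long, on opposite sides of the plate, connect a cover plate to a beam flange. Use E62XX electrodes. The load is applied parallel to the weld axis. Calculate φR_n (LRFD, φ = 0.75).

E62XX → F_EXX = 620 MPa.
Effective throat t_e = 0.707 × 14 = 9.898 mm.
Total length L = 490 mm; A_we = 9.898 × 490 = 4850 mm².
F_nw = 0.6 F_EXX = 0.6 × 620 = 372 MPa.
φR_n = 0.75 × 372 × 4850 × 10⁻³ = 1353 kN.

φR_n ≈ 1350 kN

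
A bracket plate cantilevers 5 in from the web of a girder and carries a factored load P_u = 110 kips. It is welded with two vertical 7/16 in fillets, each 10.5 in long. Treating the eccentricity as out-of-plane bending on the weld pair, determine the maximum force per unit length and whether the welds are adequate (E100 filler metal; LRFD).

f_max ≈ 15.9 kip/in; NOT adequate

E100XX → F_EXX = 100 ksi.
L_w = 2 × 10.5 = 21 in; section modulus (unit throat) S = 2 × L²/6 = 36.75 in².
Direct shear f_v = P/L_w = 110/21 = 5.238 kip/in.
Moment M = P × e = 110 × 5 = 550 kip·in; bending f_b = M/S = 14.97 kip/in.
f_max = √(f_v² + f_b²) = √(5.238² + 14.97²) = 15.86 kip/in.
φr_n = 0.75 × 0.6 × 100 × (0.707 × 0.4375) = 13.92 kip/in → NOT adequate.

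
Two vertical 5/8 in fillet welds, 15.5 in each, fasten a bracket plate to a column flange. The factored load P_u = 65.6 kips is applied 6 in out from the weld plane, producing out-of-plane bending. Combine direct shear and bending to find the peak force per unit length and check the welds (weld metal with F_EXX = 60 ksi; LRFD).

L_w = 2 × 15.5 = 31 in; section modulus (unit throat) S = 2 × L²/6 = 80.08 in².
Direct shear f_v = P/L_w = 65.6/31 = 2.116 kip/in.
Moment M = P × e = 65.6 × 6 = 393.6 kip·in; bending f_b = M/S = 4.915 kip/in.
f_max = √(f_v² + f_b²) = √(2.116² + 4.915²) = 5.351 kip/in.
φr_n = 0.75 × 0.6 × 60 × (0.707 × 0.625) = 11.93 kip/in → adequate.

f_max ≈ 5.35 kip/in; adequate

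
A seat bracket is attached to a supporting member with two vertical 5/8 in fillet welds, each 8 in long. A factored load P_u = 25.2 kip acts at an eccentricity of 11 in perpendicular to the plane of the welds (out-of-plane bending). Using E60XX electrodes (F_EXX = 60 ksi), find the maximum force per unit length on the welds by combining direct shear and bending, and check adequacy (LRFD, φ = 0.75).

L_w = 2 × 8 = 16 in; section modulus (unit throat) S = 2 × L²/6 = 21.33 in².
Direct shear f_v = P/L_w = 25.2/16 = 1.575 kip/in.
Moment M = P × e = 25.2 × 11 = 277.2 kip·in; bending f_b = M/S = 12.99 kip/in.
f_max = √(f_v² + f_b²) = √(1.575² + 12.99²) = 13.09 kip/in.
φr_n = 0.75 × 0.6 × 60 × (0.707 × 0.625) = 11.93 kip/in → NOT adequate.

f_max ≈ 13.1 kip/in; NOT adequate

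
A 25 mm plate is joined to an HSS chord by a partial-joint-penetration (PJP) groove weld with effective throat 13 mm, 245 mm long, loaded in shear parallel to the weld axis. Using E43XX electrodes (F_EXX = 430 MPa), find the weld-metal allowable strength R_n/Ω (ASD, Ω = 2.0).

R_n/Ω ≈ 411 kN

Effective throat (given) t_e = 13 mm.
A_we = 13 × 245 = 3185 mm².
F_nw = 0.6 F_EXX = 258 MPa.
R_n/Ω = (258 × 3185) / 2.0 × 10⁻³ = 410.9 kN.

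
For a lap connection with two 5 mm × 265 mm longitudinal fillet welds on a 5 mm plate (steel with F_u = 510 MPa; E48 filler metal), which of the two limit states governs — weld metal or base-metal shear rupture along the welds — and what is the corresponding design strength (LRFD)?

E48XX → F_EXX = 480 MPa.
t_e = 0.707 × 5 = 3.535 mm; L = 530 mm.
Weld metal: φR_n = 0.75 × 0.6 × 480 × 3.535 × 530 × 10⁻³ = 404.7 kN.
Base metal (shear rupture): φR_n = 0.75 × 0.6 × 510 × 5 × 530 × 10⁻³ = 608.2 kN.
Governing: weld metal.

φR_n ≈ 405 kN (weld metal governs)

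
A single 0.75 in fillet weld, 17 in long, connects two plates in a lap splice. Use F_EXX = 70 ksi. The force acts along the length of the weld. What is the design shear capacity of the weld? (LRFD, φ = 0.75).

φR_n ≈ 284 kip

Effective throat t_e = 0.707 × 0.75 = 0.5302 in.
Total length L = 17 in; A_we = 0.5302 × 17 = 9.014 in².
F_nw = 0.6 F_EXX = 0.6 × 70 = 42 ksi.
φR_n = 0.75 × 42 × 9.014 = 283.9 kip.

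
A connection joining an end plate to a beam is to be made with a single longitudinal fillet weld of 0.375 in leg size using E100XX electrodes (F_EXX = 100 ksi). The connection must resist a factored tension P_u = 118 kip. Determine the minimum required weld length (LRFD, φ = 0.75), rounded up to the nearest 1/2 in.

L = 10 in

Throat t_e = 0.707 × 0.375 = 0.2651 in.
φr_n = 0.75 × 0.6 × 100 × 0.2651 = 11.93 kip/in.
L_req = P_u / φr_n = 118 / 11.93 = 9.891 in total.
Round up → use L = 10 in.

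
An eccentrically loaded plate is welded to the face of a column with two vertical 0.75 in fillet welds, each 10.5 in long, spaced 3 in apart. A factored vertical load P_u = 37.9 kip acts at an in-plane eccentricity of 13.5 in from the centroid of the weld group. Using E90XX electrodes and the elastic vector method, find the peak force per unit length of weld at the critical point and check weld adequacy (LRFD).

E90XX → F_EXX = 90 ksi.
Total weld length L_w = 21 in. Treat welds as unit-width lines.
Polar moment about centroid: J = 2[d³/12 + d(b/2)²] = 2[10.5³/12 + 10.5×1.5²] = 240.2 in³.
Direct shear f_v = P/L_w = 37.9 / 21 = 1.805 kip/in (vertical).
Torsion M = P·e = 37.9 × 13.5 = 511.65 kip·in.
Critical point at (x, y) = (1.5, 5.25) from centroid. f_tx = M·y/J = 11.18 kip/in; f_ty = M·x/J = 3.195 kip/in.
Resultant f_max = √[f_tx² + (f_v + f_ty)²] = √[11.18² + (1.805 + 3.195)²] = 12.25 kip/in.
Capacity per unit length: φr_n = 0.75 × 0.6 × 90 × (0.707 × 0.75) = 21.48 kip/in.
12.25 ≤ 21.48 → adequate.

f_max ≈ 12.3 kip/in; adequate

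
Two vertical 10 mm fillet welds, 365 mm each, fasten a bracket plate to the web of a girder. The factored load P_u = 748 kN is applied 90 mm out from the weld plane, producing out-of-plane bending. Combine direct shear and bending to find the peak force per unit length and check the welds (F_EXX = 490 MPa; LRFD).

f_max ≈ 1830 N/mm; NOT adequate

L_w = 2 × 365 = 730 mm; section modulus (unit throat) S = 2 × L²/6 = 44410 mm².
Direct shear f_v = P/L_w = 748×10³/730 = 1025 N/mm.
Moment M = P × e = 748×10³ × 90 = 67320000 N·mm; bending f_b = M/S = 1516 N/mm.
f_max = √(f_v² + f_b²) = √(1025² + 1516²) = 1830 N/mm.
φr_n = 0.75 × 0.6 × 490 × (0.707 × 10) = 1559 N/mm → NOT adequate.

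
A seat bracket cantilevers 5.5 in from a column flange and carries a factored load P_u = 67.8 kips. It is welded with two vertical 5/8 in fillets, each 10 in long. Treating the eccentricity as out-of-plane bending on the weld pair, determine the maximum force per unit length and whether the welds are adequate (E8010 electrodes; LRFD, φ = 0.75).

E80XX → F_EXX = 80 ksi.
L_w = 2 × 10 = 20 in; section modulus (unit throat) S = 2 × L²/6 = 33.33 in².
Direct shear f_v = P/L_w = 67.8/20 = 3.39 kip/in.
Moment M = P × e = 67.8 × 5.5 = 372.9 kip·in; bending f_b = M/S = 11.19 kip/in.
f_max = √(f_v² + f_b²) = √(3.39² + 11.19²) = 11.69 kip/in.
φr_n = 0.75 × 0.6 × 80 × (0.707 × 0.625) = 15.91 kip/in → adequate.

f_max ≈ 11.7 kip/in; adequate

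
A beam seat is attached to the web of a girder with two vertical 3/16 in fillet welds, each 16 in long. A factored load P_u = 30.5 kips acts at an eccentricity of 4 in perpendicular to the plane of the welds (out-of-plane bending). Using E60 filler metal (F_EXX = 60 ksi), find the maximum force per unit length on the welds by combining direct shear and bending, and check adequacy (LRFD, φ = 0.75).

L_w = 2 × 16 = 32 in; section modulus (unit throat) S = 2 × L²/6 = 85.33 in².
Direct shear f_v = P/L_w = 30.5/32 = 0.9531 kip/in.
Moment M = P × e = 30.5 × 4 = 122 kip·in; bending f_b = M/S = 1.43 kip/in.
f_max = √(f_v² + f_b²) = √(0.9531² + 1.43²) = 1.718 kip/in.
φr_n = 0.75 × 0.6 × 60 × (0.707 × 0.1875) = 3.579 kip/in → adequate.

f_max ≈ 1.72 kip/in; adequate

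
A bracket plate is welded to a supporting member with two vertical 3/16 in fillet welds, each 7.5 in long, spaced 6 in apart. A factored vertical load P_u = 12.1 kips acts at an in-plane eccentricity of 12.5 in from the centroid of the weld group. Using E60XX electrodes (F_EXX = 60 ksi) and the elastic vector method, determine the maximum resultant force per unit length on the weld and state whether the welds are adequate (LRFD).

f_max ≈ 4.09 kip/in; NOT adequate

Total weld length L_w = 15 in. Treat welds as unit-width lines.
Polar moment about centroid: J = 2[d³/12 + d(b/2)²] = 2[7.5³/12 + 7.5×3²] = 205.3 in³.
Direct shear f_v = P/L_w = 12.1 / 15 = 0.8067 kip/in (vertical).
Torsion M = P·e = 12.1 × 12.5 = 151.25 kip·in.
Critical point at (x, y) = (3, 3.75) from centroid. f_tx = M·y/J = 2.763 kip/in; f_ty = M·x/J = 2.21 kip/in.
Resultant f_max = √[f_tx² + (f_v + f_ty)²] = √[2.763² + (0.8067 + 2.21)²] = 4.091 kip/in.
Capacity per unit length: φr_n = 0.75 × 0.6 × 60 × (0.707 × 0.1875) = 3.579 kip/in.
4.091 > 3.579 → NOT adequate.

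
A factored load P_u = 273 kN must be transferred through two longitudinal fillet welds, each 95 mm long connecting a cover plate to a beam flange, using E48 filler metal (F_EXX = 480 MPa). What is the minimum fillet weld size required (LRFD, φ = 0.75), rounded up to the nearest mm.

Total weld length L = 190 mm.
Required throat t_e = P_u / (φ × 0.6 F_EXX × L) = 273 / (0.75 × 0.6 × 480 × 190 × 10⁻³) = 6.652 mm.
Required leg w = t_e / 0.707 = 9.409 mm → use 10 mm.

w = 10 mm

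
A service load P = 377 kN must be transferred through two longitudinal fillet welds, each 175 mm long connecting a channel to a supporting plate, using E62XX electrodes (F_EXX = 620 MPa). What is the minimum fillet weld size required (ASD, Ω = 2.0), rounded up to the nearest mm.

w = 9 mm

Total weld length L = 350 mm.
Required throat t_e = P × Ω / (0.6 F_EXX × L) = 377 × 2.0 / (0.6 × 620 × 350 × 10⁻³) = 5.791 mm.
Required leg w = t_e / 0.707 = 8.191 mm → use 9 mm.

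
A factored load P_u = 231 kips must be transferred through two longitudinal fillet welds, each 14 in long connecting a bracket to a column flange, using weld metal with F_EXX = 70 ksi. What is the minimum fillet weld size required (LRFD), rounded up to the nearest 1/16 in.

w = 3/8 in

Total weld length L = 28 in.
Required throat t_e = P_u / (φ × 0.6 F_EXX × L) = 231 / (0.75 × 0.6 × 70 × 28) = 0.2619 in.
Required leg w = t_e / 0.707 = 0.3704 in → use 3/8 in.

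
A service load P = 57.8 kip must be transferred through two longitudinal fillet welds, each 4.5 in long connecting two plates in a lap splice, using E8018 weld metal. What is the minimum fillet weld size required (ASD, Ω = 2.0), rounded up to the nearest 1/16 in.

w = 7/16 in

E80XX → F_EXX = 80 ksi.
Total weld length L = 9 in.
Required throat t_e = P × Ω / (0.6 F_EXX × L) = 57.8 × 2.0 / (0.6 × 80 × 9) = 0.2676 in.
Required leg w = t_e / 0.707 = 0.3785 in → use 7/16 in.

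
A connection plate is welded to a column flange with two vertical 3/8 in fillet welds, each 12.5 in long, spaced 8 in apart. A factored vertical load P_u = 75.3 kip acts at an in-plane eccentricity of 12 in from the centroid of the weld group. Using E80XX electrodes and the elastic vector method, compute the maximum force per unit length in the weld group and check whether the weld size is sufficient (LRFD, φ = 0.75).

f_max ≈ 11.2 kip/in; NOT adequate

E80XX → F_EXX = 80 ksi.
Total weld length L_w = 25 in. Treat welds as unit-width lines.
Polar moment about centroid: J = 2[d³/12 + d(b/2)²] = 2[12.5³/12 + 12.5×4²] = 725.5 in³.
Direct shear f_v = P/L_w = 75.3 / 25 = 3.012 kip/in (vertical).
Torsion M = P·e = 75.3 × 12 = 903.6 kip·in.
Critical point at (x, y) = (4, 6.25) from centroid. f_tx = M·y/J = 7.784 kip/in; f_ty = M·x/J = 4.982 kip/in.
Resultant f_max = √[f_tx² + (f_v + f_ty)²] = √[7.784² + (3.012 + 4.982)²] = 11.16 kip/in.
Capacity per unit length: φr_n = 0.75 × 0.6 × 80 × (0.707 × 0.375) = 9.544 kip/in.
11.16 > 9.544 → NOT adequate.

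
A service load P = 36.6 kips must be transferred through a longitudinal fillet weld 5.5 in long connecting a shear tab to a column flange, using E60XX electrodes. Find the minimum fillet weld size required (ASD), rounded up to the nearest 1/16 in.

w = 9/16 in

E60XX → F_EXX = 60 ksi.
Total weld length L = 5.5 in.
Required throat t_e = P × Ω / (0.6 F_EXX × L) = 36.6 × 2.0 / (0.6 × 60 × 5.5) = 0.3697 in.
Required leg w = t_e / 0.707 = 0.5229 in → use 9/16 in.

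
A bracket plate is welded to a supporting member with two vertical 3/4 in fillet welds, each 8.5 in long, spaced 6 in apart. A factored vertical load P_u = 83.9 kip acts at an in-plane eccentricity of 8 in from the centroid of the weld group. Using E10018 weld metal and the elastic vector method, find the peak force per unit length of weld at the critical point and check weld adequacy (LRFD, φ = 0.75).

f_max ≈ 17 kip/in; adequate

E100XX → F_EXX = 100 ksi.
Total weld length L_w = 17 in. Treat welds as unit-width lines.
Polar moment about centroid: J = 2[d³/12 + d(b/2)²] = 2[8.5³/12 + 8.5×3²] = 255.4 in³.
Direct shear f_v = P/L_w = 83.9 / 17 = 4.935 kip/in (vertical).
Torsion M = P·e = 83.9 × 8 = 671.2 kip·in.
Critical point at (x, y) = (3, 4.25) from centroid. f_tx = M·y/J = 11.17 kip/in; f_ty = M·x/J = 7.886 kip/in.
Resultant f_max = √[f_tx² + (f_v + f_ty)²] = √[11.17² + (4.935 + 7.886)²] = 17 kip/in.
Capacity per unit length: φr_n = 0.75 × 0.6 × 100 × (0.707 × 0.75) = 23.86 kip/in.
17 ≤ 23.86 → adequate.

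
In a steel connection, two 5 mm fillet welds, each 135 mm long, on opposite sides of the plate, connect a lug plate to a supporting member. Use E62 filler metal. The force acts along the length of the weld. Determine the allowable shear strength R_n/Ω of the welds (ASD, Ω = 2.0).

E62XX → F_EXX = 620 MPa.
Effective throat t_e = 0.707 × 5 = 3.535 mm.
Total length L = 270 mm; A_we = 3.535 × 270 = 954.4 mm².
F_nw = 0.6 F_EXX = 0.6 × 620 = 372 MPa.
R_n = 372 × 954.4 × 10⁻³ = 355.1 kN; R_n/Ω = 355.1/2.0 = 177.5 kN.

R_n/Ω ≈ 178 kN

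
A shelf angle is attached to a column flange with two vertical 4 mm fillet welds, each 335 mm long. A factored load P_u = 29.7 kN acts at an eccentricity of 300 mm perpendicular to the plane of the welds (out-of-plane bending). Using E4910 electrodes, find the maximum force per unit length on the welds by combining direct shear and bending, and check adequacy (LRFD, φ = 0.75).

E49XX → F_EXX = 490 MPa.
L_w = 2 × 335 = 670 mm; section modulus (unit throat) S = 2 × L²/6 = 37410 mm².
Direct shear f_v = P/L_w = 29.7×10³/670 = 44.33 N/mm.
Moment M = P × e = 29.7×10³ × 300 = 8910000 N·mm; bending f_b = M/S = 238.2 N/mm.
f_max = √(f_v² + f_b²) = √(44.33² + 238.2²) = 242.3 N/mm.
φr_n = 0.75 × 0.6 × 490 × (0.707 × 4) = 623.6 N/mm → adequate.

f_max ≈ 242 N/mm; adequate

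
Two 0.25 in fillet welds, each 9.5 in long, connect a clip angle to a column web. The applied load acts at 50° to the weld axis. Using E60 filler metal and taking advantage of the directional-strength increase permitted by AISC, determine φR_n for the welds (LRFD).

E60XX → F_EXX = 60 ksi.
t_e = 0.707 × 0.25 = 0.1767 in; A_we = 0.1767 × 19 = 3.358 in².
Directional factor: 1.0 + 0.5 sin^1.5(50°) = 1.335.
F_nw = 0.6 × 60 × 1.335 = 48.07 ksi.
φR_n = 0.75 × 48.07 × 3.358 = 121.1 kip.

φR_n ≈ 121 kip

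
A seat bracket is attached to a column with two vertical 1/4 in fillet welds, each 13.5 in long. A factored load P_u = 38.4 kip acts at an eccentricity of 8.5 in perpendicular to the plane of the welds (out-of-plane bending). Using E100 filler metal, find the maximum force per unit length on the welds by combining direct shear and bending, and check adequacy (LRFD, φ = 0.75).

f_max ≈ 5.56 kip/in; adequate

E100XX → F_EXX = 100 ksi.
L_w = 2 × 13.5 = 27 in; section modulus (unit throat) S = 2 × L²/6 = 60.75 in².
Direct shear f_v = P/L_w = 38.4/27 = 1.422 kip/in.
Moment M = P × e = 38.4 × 8.5 = 326.4 kip·in; bending f_b = M/S = 5.373 kip/in.
f_max = √(f_v² + f_b²) = √(1.422² + 5.373²) = 5.558 kip/in.
φr_n = 0.75 × 0.6 × 100 × (0.707 × 0.25) = 7.954 kip/in → adequate.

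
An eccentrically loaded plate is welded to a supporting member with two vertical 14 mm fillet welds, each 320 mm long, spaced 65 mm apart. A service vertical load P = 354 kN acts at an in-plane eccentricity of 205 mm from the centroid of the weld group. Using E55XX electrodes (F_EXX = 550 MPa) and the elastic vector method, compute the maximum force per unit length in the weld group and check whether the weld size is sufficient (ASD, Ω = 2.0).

f_max ≈ 2110 N/mm; NOT adequate

Total weld length L_w = 640 mm. Treat welds as unit-width lines.
Polar moment about centroid: J = 2[d³/12 + d(b/2)²] = 2[320³/12 + 320×32.5²] = 6137000 mm³.
Direct shear f_v = P/L_w = 354×10³ / 640 = 553.1 N/mm (vertical).
Torsion M = P·e = 354×10³ × 205 = 72570000 N·mm.
Critical point at (x, y) = (32.5, 160) from centroid. f_tx = M·y/J = 1892 N/mm; f_ty = M·x/J = 384.3 N/mm.
Resultant f_max = √[f_tx² + (f_v + f_ty)²] = √[1892² + (553.1 + 384.3)²] = 2111 N/mm.
Capacity per unit length: r_n/Ω = (1/2.0) × 0.6 × 550 × (0.707 × 14) = 1633 N/mm.
2111 > 1633 → NOT adequate.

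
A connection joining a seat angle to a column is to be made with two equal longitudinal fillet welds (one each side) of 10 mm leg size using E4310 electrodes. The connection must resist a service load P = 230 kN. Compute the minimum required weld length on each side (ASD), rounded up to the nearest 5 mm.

E43XX → F_EXX = 430 MPa.
Throat t_e = 0.707 × 10 = 7.07 mm.
r_n/Ω = (0.6 × 430 × 7.07) / 2.0 = 912 N/mm = 0.912 kN/mm.
L_req = P / (r_n/Ω) = 230 / 0.912 = 252.2 mm total.
Per side: 252.2 / 2 = 126.1 mm.
Round up → use L = 130 mm on each side.

L = 130 mm on each side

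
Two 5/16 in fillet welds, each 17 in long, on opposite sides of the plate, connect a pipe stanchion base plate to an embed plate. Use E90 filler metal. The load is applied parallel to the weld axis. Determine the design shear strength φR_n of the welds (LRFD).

E90XX → F_EXX = 90 ksi.
Effective throat t_e = 0.707 × 0.3125 = 0.2209 in.
Total length L = 34 in; A_we = 0.2209 × 34 = 7.512 in².
F_nw = 0.6 F_EXX = 0.6 × 90 = 54 ksi.
φR_n = 0.75 × 54 × 7.512 = 304.2 kip.

φR_n ≈ 304 kip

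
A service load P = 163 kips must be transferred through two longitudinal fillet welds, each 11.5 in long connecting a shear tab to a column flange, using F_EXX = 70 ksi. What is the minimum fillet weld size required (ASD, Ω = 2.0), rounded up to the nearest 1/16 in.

Total weld length L = 23 in.
Required throat t_e = P × Ω / (0.6 F_EXX × L) = 163 × 2.0 / (0.6 × 70 × 23) = 0.3375 in.
Required leg w = t_e / 0.707 = 0.4773 in → use 1/2 in.

w = 1/2 in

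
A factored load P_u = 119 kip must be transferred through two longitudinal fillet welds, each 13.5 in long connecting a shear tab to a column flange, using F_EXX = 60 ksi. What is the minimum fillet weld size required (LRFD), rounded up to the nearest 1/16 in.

w = 1/4 in

Total weld length L = 27 in.
Required throat t_e = P_u / (φ × 0.6 F_EXX × L) = 119 / (0.75 × 0.6 × 60 × 27) = 0.1632 in.
Required leg w = t_e / 0.707 = 0.2309 in → use 1/4 in.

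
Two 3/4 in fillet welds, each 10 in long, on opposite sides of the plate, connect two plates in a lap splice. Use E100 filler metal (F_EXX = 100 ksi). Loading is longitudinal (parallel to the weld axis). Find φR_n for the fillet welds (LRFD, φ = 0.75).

φR_n ≈ 477 kip

Effective throat t_e = 0.707 × 0.75 = 0.5302 in.
Total length L = 20 in; A_we = 0.5302 × 20 = 10.61 in².
F_nw = 0.6 F_EXX = 0.6 × 100 = 60 ksi.
φR_n = 0.75 × 60 × 10.61 = 477.2 kip.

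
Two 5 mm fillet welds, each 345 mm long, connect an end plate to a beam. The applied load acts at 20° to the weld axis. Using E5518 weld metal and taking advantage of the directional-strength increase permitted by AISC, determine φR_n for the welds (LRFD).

E55XX → F_EXX = 550 MPa.
t_e = 0.707 × 5 = 3.535 mm; A_we = 3.535 × 690 = 2439 mm².
Directional factor: 1.0 + 0.5 sin^1.5(20°) = 1.1.
F_nw = 0.6 × 550 × 1.1 = 363 MPa.
φR_n = 0.75 × 363 × 2439 × 10⁻³ = 664.1 kN.

φR_n ≈ 664 kN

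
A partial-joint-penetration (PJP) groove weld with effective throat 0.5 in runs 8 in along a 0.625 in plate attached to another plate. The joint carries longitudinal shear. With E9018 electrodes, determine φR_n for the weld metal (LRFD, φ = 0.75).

φR_n ≈ 162 kip

E90XX → F_EXX = 90 ksi.
Effective throat (given) t_e = 0.5 in.
A_we = 0.5 × 8 = 4 in².
F_nw = 0.6 F_EXX = 54 ksi.
φR_n = 0.75 × 54 × 4 = 162 kip.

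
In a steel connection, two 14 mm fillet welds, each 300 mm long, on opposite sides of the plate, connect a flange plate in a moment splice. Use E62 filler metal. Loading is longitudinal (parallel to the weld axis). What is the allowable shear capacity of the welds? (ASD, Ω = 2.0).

R_n/Ω ≈ 1100 kN

E62XX → F_EXX = 620 MPa.
Effective throat t_e = 0.707 × 14 = 9.898 mm.
Total length L = 600 mm; A_we = 9.898 × 600 = 5939 mm².
F_nw = 0.6 F_EXX = 0.6 × 620 = 372 MPa.
R_n = 372 × 5939 × 10⁻³ = 2209 kN; R_n/Ω = 2209/2.0 = 1105 kN.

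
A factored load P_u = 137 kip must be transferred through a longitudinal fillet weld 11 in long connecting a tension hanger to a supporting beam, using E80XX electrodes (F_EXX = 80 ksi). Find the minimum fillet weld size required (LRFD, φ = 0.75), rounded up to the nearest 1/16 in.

w = 1/2 in

Total weld length L = 11 in.
Required throat t_e = P_u / (φ × 0.6 F_EXX × L) = 137 / (0.75 × 0.6 × 80 × 11) = 0.346 in.
Required leg w = t_e / 0.707 = 0.4893 in → use 1/2 in.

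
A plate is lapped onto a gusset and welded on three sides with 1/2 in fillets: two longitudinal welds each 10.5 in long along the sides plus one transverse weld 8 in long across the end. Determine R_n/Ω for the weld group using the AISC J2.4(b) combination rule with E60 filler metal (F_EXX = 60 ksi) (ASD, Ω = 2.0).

R_n/Ω ≈ 190 kip

t_e = 0.707 × 0.5 = 0.3535 in.
R_nwl = 0.6 × 60 × 0.3535 × 21 = 267.2 kip (longitudinal, 2 welds).
R_nwt = 0.6 × 60 × 0.3535 × 8 = 101.8 kip (transverse, base value).
(i) R_nwl + R_nwt = 369.1 kip; (ii) 0.85 R_nwl + 1.5 R_nwt = 379.9 kip.
R_n = max = 379.9 kip [governs: (ii)]; R_n/Ω = 189.9 kip.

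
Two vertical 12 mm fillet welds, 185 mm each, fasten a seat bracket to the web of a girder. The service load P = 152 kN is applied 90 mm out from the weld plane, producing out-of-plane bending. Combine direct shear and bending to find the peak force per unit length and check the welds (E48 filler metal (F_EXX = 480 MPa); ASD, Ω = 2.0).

f_max ≈ 1270 N/mm; NOT adequate

L_w = 2 × 185 = 370 mm; section modulus (unit throat) S = 2 × L²/6 = 11410 mm².
Direct shear f_v = P/L_w = 152×10³/370 = 410.8 N/mm.
Moment M = P × e = 152×10³ × 90 = 13680000 N·mm; bending f_b = M/S = 1199 N/mm.
f_max = √(f_v² + f_b²) = √(410.8² + 1199²) = 1268 N/mm.
r_n/Ω = (1/2.0) × 0.6 × 480 × (0.707 × 12) = 1222 N/mm → NOT adequate.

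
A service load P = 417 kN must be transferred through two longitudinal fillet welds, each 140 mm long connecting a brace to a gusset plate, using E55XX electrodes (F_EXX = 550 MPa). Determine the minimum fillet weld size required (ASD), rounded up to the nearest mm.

Total weld length L = 280 mm.
Required throat t_e = P × Ω / (0.6 F_EXX × L) = 417 × 2.0 / (0.6 × 550 × 280 × 10⁻³) = 9.026 mm.
Required leg w = t_e / 0.707 = 12.77 mm → use 13 mm.

w = 13 mm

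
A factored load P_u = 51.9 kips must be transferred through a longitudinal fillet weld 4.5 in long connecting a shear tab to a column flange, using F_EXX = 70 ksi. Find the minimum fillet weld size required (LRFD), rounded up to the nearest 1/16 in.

Total weld length L = 4.5 in.
Required throat t_e = P_u / (φ × 0.6 F_EXX × L) = 51.9 / (0.75 × 0.6 × 70 × 4.5) = 0.3661 in.
Required leg w = t_e / 0.707 = 0.5179 in → use 9/16 in.

w = 9/16 in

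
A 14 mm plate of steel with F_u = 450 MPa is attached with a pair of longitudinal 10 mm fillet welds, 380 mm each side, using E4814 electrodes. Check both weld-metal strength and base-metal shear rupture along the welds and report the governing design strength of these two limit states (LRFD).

E48XX → F_EXX = 480 MPa.
t_e = 0.707 × 10 = 7.07 mm; L = 760 mm.
Weld metal: φR_n = 0.75 × 0.6 × 480 × 7.07 × 760 × 10⁻³ = 1161 kN.
Base metal (shear rupture): φR_n = 0.75 × 0.6 × 450 × 14 × 760 × 10⁻³ = 2155 kN.
Governing: weld metal.

φR_n ≈ 1160 kN (weld metal governs)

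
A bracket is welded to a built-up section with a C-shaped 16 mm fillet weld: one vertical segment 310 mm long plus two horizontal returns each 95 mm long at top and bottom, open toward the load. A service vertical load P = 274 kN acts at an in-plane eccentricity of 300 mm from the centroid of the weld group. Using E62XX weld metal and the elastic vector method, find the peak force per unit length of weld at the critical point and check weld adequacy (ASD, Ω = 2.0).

f_max ≈ 2210 N/mm; NOT adequate

E62XX → F_EXX = 620 MPa.
Total weld length L_w = 500 mm. Treat welds as unit-width lines.
Centroid: x̄ = 2×95×47.5 / 500 = 18.05 mm from the vertical weld.
Polar moment about centroid: J = I_x + I_y = [310³/12 + 2×95×155²] + [310×18.05² + 2(95³/12 + 95×29.45²)] = 7456000 mm³.
Direct shear f_v = P/L_w = 274×10³ / 500 = 548 N/mm (vertical).
Torsion M = P·e = 274×10³ × 300 = 82200000 N·mm.
Critical point at (x, y) = (76.95, 155) from centroid. f_tx = M·y/J = 1709 N/mm; f_ty = M·x/J = 848.3 N/mm.
Resultant f_max = √[f_tx² + (f_v + f_ty)²] = √[1709² + (548 + 848.3)²] = 2207 N/mm.
Capacity per unit length: r_n/Ω = (1/2.0) × 0.6 × 620 × (0.707 × 16) = 2104 N/mm.
2207 > 2104 → NOT adequate.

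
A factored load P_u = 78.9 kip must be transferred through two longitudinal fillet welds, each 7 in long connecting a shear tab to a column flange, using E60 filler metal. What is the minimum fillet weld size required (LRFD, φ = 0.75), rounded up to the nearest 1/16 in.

w = 5/16 in

E60XX → F_EXX = 60 ksi.
Total weld length L = 14 in.
Required throat t_e = P_u / (φ × 0.6 F_EXX × L) = 78.9 / (0.75 × 0.6 × 60 × 14) = 0.2087 in.
Required leg w = t_e / 0.707 = 0.2952 in → use 5/16 in.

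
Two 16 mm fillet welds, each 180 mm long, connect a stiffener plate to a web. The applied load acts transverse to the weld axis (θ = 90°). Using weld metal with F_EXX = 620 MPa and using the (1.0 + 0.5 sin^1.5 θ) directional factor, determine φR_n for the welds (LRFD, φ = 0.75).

φR_n ≈ 1700 kN

t_e = 0.707 × 16 = 11.31 mm; A_we = 11.31 × 360 = 4072 mm².
Directional factor: 1.0 + 0.5 sin^1.5(90°) = 1.5.
F_nw = 0.6 × 620 × 1.5 = 558 MPa.
φR_n = 0.75 × 558 × 4072 × 10⁻³ = 1704 kN.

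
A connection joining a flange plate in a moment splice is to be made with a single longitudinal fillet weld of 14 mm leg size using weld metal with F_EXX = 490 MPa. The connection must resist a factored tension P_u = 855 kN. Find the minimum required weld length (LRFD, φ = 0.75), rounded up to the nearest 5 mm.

Throat t_e = 0.707 × 14 = 9.898 mm.
φr_n = 0.75 × 0.6 × 490 × 9.898 × 10⁻³ = 2.183 kN/mm.
L_req = P_u / φr_n = 855 / 2.183 = 391.8 mm total.
Round up → use L = 395 mm.

L = 395 mm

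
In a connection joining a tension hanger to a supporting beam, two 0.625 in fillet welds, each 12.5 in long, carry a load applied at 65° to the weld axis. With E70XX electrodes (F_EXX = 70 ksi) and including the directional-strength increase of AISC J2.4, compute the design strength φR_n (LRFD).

t_e = 0.707 × 0.625 = 0.4419 in; A_we = 0.4419 × 25 = 11.05 in².
Directional factor: 1.0 + 0.5 sin^1.5(65°) = 1.431.
F_nw = 0.6 × 70 × 1.431 = 60.12 ksi.
φR_n = 0.75 × 60.12 × 11.05 = 498.1 kip.

φR_n ≈ 498 kip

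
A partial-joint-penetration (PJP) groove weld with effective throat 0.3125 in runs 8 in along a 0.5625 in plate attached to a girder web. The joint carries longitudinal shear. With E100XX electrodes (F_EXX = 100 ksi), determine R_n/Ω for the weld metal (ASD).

R_n/Ω ≈ 75 kip

Effective throat (given) t_e = 0.3125 in.
A_we = 0.3125 × 8 = 2.5 in².
F_nw = 0.6 F_EXX = 60 ksi.
R_n/Ω = (60 × 2.5) / 2.0 = 75 kip.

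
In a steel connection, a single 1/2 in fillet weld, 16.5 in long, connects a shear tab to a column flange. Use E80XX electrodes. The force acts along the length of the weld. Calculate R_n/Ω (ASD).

R_n/Ω ≈ 140 kips

E80XX → F_EXX = 80 ksi.
Effective throat t_e = 0.707 × 0.5 = 0.3535 in.
Total length L = 16.5 in; A_we = 0.3535 × 16.5 = 5.833 in².
F_nw = 0.6 F_EXX = 0.6 × 80 = 48 ksi.
R_n = 48 × 5.833 = 280 kips; R_n/Ω = 280/2.0 = 140 kips.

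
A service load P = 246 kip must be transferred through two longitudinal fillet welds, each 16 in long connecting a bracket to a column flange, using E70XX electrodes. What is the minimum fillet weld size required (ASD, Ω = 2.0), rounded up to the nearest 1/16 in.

E70XX → F_EXX = 70 ksi.
Total weld length L = 32 in.
Required throat t_e = P × Ω / (0.6 F_EXX × L) = 246 × 2.0 / (0.6 × 70 × 32) = 0.3661 in.
Required leg w = t_e / 0.707 = 0.5178 in → use 9/16 in.

w = 9/16 in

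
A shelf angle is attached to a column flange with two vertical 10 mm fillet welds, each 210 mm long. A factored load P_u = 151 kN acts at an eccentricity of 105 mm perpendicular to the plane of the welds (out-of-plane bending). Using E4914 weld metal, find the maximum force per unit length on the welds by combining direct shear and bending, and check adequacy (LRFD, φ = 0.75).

f_max ≈ 1140 N/mm; adequate

E49XX → F_EXX = 490 MPa.
L_w = 2 × 210 = 420 mm; section modulus (unit throat) S = 2 × L²/6 = 14700 mm².
Direct shear f_v = P/L_w = 151×10³/420 = 359.5 N/mm.
Moment M = P × e = 151×10³ × 105 = 15855000 N·mm; bending f_b = M/S = 1079 N/mm.
f_max = √(f_v² + f_b²) = √(359.5² + 1079²) = 1137 N/mm.
φr_n = 0.75 × 0.6 × 490 × (0.707 × 10) = 1559 N/mm → adequate.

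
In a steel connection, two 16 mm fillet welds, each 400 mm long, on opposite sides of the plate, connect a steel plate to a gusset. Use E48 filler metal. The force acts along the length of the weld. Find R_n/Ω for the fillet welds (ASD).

R_n/Ω ≈ 1300 kN

E48XX → F_EXX = 480 MPa.
Effective throat t_e = 0.707 × 16 = 11.31 mm.
Total length L = 800 mm; A_we = 11.31 × 800 = 9050 mm².
F_nw = 0.6 F_EXX = 0.6 × 480 = 288 MPa.
R_n = 288 × 9050 × 10⁻³ = 2606 kN; R_n/Ω = 2606/2.0 = 1303 kN.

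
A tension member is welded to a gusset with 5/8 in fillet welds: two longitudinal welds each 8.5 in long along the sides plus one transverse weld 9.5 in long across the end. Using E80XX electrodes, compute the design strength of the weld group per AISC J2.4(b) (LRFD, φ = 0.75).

E80XX → F_EXX = 80 ksi.
t_e = 0.707 × 0.625 = 0.4419 in.
R_nwl = 0.6 × 80 × 0.4419 × 17 = 360.6 kips (longitudinal, 2 welds).
R_nwt = 0.6 × 80 × 0.4419 × 9.5 = 201.5 kips (transverse, base value).
(i) R_nwl + R_nwt = 562.1 kips; (ii) 0.85 R_nwl + 1.5 R_nwt = 608.7 kips.
R_n = max = 608.7 kips [governs: (ii)]; φR_n = 456.5 kips.

φR_n ≈ 457 kips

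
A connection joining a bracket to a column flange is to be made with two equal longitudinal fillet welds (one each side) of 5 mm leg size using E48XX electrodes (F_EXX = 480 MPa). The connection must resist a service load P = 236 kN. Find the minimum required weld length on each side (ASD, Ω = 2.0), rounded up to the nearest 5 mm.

L = 235 mm on each side

Throat t_e = 0.707 × 5 = 3.535 mm.
r_n/Ω = (0.6 × 480 × 3.535) / 2.0 = 509 N/mm = 0.509 kN/mm.
L_req = P / (r_n/Ω) = 236 / 0.509 = 463.6 mm total.
Per side: 463.6 / 2 = 231.8 mm.
Round up → use L = 235 mm on each side.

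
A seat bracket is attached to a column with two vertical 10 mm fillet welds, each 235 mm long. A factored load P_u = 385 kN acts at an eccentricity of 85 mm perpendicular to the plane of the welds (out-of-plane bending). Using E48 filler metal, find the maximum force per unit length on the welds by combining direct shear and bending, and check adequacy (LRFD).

f_max ≈ 1960 N/mm; NOT adequate

E48XX → F_EXX = 480 MPa.
L_w = 2 × 235 = 470 mm; section modulus (unit throat) S = 2 × L²/6 = 18410 mm².
Direct shear f_v = P/L_w = 385×10³/470 = 819.1 N/mm.
Moment M = P × e = 385×10³ × 85 = 32725000 N·mm; bending f_b = M/S = 1778 N/mm.
f_max = √(f_v² + f_b²) = √(819.1² + 1778²) = 1957 N/mm.
φr_n = 0.75 × 0.6 × 480 × (0.707 × 10) = 1527 N/mm → NOT adequate.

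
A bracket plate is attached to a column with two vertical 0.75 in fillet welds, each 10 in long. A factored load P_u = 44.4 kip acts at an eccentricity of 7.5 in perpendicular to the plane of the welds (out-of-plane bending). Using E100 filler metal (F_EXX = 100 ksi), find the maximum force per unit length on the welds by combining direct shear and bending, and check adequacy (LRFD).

L_w = 2 × 10 = 20 in; section modulus (unit throat) S = 2 × L²/6 = 33.33 in².
Direct shear f_v = P/L_w = 44.4/20 = 2.22 kip/in.
Moment M = P × e = 44.4 × 7.5 = 333 kip·in; bending f_b = M/S = 9.99 kip/in.
f_max = √(f_v² + f_b²) = √(2.22² + 9.99²) = 10.23 kip/in.
φr_n = 0.75 × 0.6 × 100 × (0.707 × 0.75) = 23.86 kip/in → adequate.

f_max ≈ 10.2 kip/in; adequate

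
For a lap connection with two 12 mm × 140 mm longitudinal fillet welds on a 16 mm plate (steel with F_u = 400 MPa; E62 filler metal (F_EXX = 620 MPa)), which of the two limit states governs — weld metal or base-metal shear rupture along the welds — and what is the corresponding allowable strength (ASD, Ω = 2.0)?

R_n/Ω ≈ 442 kN (weld metal governs)

t_e = 0.707 × 12 = 8.484 mm; L = 280 mm.
Weld metal: R_n/Ω = (1/2.0) × 0.6 × 620 × 8.484 × 280 × 10⁻³ = 441.8 kN.
Base metal (shear rupture): R_n/Ω = (1/2.0) × 0.6 × 400 × 16 × 280 × 10⁻³ = 537.6 kN.
Governing: weld metal.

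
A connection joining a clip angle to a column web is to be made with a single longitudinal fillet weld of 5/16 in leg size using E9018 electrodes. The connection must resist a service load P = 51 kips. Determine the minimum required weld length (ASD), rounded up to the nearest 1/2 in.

L = 9 in

E90XX → F_EXX = 90 ksi.
Throat t_e = 0.707 × 0.3125 = 0.2209 in.
r_n/Ω = (0.6 × 90 × 0.2209) / 2.0 = 5.965 kip/in.
L_req = P / (r_n/Ω) = 51 / 5.965 = 8.549 in total.
Round up → use L = 9 in.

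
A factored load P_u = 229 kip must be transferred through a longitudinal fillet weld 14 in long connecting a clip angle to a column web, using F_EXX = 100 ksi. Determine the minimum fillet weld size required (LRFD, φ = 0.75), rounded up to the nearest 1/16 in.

w = 9/16 in

Total weld length L = 14 in.
Required throat t_e = P_u / (φ × 0.6 F_EXX × L) = 229 / (0.75 × 0.6 × 100 × 14) = 0.3635 in.
Required leg w = t_e / 0.707 = 0.5141 in → use 9/16 in.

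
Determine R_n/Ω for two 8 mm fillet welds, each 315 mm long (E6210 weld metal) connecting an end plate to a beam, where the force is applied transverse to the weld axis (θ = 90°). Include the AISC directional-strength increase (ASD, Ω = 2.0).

E62XX → F_EXX = 620 MPa.
t_e = 0.707 × 8 = 5.656 mm; A_we = 5.656 × 630 = 3563 mm².
Directional factor: 1.0 + 0.5 sin^1.5(90°) = 1.5.
F_nw = 0.6 × 620 × 1.5 = 558 MPa.
R_n/Ω = (558 × 3563) / 2.0 × 10⁻³ = 994.2 kN.

R_n/Ω ≈ 994 kN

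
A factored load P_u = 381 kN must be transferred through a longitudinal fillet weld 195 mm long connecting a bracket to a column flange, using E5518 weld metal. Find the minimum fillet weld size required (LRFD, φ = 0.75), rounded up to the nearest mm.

E55XX → F_EXX = 550 MPa.
Total weld length L = 195 mm.
Required throat t_e = P_u / (φ × 0.6 F_EXX × L) = 381 / (0.75 × 0.6 × 550 × 195 × 10⁻³) = 7.894 mm.
Required leg w = t_e / 0.707 = 11.17 mm → use 12 mm.

w = 12 mm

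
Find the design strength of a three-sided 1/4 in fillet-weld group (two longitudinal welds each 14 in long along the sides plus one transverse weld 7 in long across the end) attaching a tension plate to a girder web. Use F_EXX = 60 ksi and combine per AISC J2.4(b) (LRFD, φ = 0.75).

φR_n ≈ 167 kips

t_e = 0.707 × 0.25 = 0.1767 in.
R_nwl = 0.6 × 60 × 0.1767 × 28 = 178.2 kips (longitudinal, 2 welds).
R_nwt = 0.6 × 60 × 0.1767 × 7 = 44.54 kips (transverse, base value).
(i) R_nwl + R_nwt = 222.7 kips; (ii) 0.85 R_nwl + 1.5 R_nwt = 218.3 kips.
R_n = max = 222.7 kips [governs: (i)]; φR_n = 167 kips.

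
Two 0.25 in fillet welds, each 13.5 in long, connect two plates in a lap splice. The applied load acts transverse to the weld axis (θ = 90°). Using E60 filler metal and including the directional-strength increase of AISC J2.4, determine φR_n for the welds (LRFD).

φR_n ≈ 193 kip

E60XX → F_EXX = 60 ksi.
t_e = 0.707 × 0.25 = 0.1767 in; A_we = 0.1767 × 27 = 4.772 in².
Directional factor: 1.0 + 0.5 sin^1.5(90°) = 1.5.
F_nw = 0.6 × 60 × 1.5 = 54 ksi.
φR_n = 0.75 × 54 × 4.772 = 193.3 kip.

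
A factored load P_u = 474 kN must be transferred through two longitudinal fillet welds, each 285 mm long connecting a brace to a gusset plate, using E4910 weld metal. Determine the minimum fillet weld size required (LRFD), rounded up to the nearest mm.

E49XX → F_EXX = 490 MPa.
Total weld length L = 570 mm.
Required throat t_e = P_u / (φ × 0.6 F_EXX × L) = 474 / (0.75 × 0.6 × 490 × 570 × 10⁻³) = 3.771 mm.
Required leg w = t_e / 0.707 = 5.334 mm → use 6 mm.

w = 6 mm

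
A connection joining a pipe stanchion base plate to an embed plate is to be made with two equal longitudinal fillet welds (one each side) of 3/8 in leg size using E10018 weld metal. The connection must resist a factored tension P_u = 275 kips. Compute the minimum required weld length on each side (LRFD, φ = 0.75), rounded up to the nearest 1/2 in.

E100XX → F_EXX = 100 ksi.
Throat t_e = 0.707 × 0.375 = 0.2651 in.
φr_n = 0.75 × 0.6 × 100 × 0.2651 = 11.93 kips/in.
L_req = P_u / φr_n = 275 / 11.93 = 23.05 in total.
Per side: 23.05 / 2 = 11.52 in.
Round up → use L = 12 in on each side.

L = 12 in on each side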